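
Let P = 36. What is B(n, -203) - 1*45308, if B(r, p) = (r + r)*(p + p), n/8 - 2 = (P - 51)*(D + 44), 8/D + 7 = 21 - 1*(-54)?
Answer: 72088900/17 ≈ 4.2405e+6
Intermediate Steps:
D = 2/17 (D = 8/(-7 + (21 - 1*(-54))) = 8/(-7 + (21 + 54)) = 8/(-7 + 75) = 8/68 = 8*(1/68) = 2/17 ≈ 0.11765)
n = -89728/17 (n = 16 + 8*((36 - 51)*(2/17 + 44)) = 16 + 8*(-15*750/17) = 16 + 8*(-11250/17) = 16 - 90000/17 = -89728/17 ≈ -5278.1)
B(r, p) = 4*p*r (B(r, p) = (2*r)*(2*p) = 4*p*r)
B(n, -203) - 1*45308 = 4*(-203)*(-89728/17) - 1*45308 = 72859136/17 - 45308 = 72088900/17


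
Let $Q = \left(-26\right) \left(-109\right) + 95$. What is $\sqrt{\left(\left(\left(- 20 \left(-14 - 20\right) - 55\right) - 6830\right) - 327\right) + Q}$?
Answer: $i \sqrt{3603} \approx 60.025 i$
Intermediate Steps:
$Q = 2929$ ($Q = 2834 + 95 = 2929$)
$\sqrt{\left(\left(\left(- 20 \left(-14 - 20\right) - 55\right) - 6830\right) - 327\right) + Q} = \sqrt{\left(\left(\left(- 20 \left(-14 - 20\right) - 55\right) - 6830\right) - 327\right) + 2929} = \sqrt{\left(\left(\left(\left(-20\right) \left(-34\right) - 55\right) - 6830\right) - 327\right) + 2929} = \sqrt{\left(\left(\left(680 - 55\right) - 6830\right) - 327\right) + 2929} = \sqrt{\left(\left(625 - 6830\right) - 327\right) + 2929} = \sqrt{\left(-6205 - 327\right) + 2929} = \sqrt{-6532 + 2929} = \sqrt{-3603} = i \sqrt{3603}$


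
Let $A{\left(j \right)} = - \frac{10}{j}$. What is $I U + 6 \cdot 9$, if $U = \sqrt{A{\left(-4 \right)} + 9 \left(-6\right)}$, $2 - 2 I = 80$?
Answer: $54 - \frac{39 i \sqrt{206}}{2} \approx 54.0 - 279.88 i$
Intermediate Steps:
$I = -39$ ($I = 1 - 40 = -39$)
$U = \frac{i \sqrt{206}}{2}$ ($U = \sqrt{- \frac{10}{-4} + 9 \left(-6\right)} = \sqrt{\left(-10\right) \left(- \frac{1}{4}\right) - 54} = \sqrt{\frac{5}{2} - 54} = \sqrt{- \frac{103}{2}} = \frac{i \sqrt{206}}{2} \approx 7.1764 i$)
$I U + 6 \cdot 9 = - 39 \frac{i \sqrt{206}}{2} + 6 \cdot 9 = - \frac{39 i \sqrt{206}}{2} + 54 = 54 - \frac{39 i \sqrt{206}}{2}$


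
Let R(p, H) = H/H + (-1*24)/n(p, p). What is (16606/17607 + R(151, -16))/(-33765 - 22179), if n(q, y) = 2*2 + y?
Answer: -4880447/152675931240 ≈ -3.1966e-5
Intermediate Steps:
n(q, y) = 4 + y
R(p, H) = 1 - 24/(4 + p) (R(p, H) = H/H + (-1*24)/(4 + p) = 1 - 24/(4 + p))
(16606/17607 + R(151, -16))/(-33765 - 22179) = (16606/17607 + (-20 + 151)/(4 + 151))/(-33765 - 22179) = (16606*(1/17607) + 131/155)/(-55944) = (16606/17607 + (1/155)*131)*(-1/55944) = (16606/17607 + 131/155)*(-1/55944) = (4880447/2729085)*(-1/55944) = -4880447/152675931240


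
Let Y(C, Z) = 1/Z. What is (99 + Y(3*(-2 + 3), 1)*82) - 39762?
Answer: -39581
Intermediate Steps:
(99 + Y(3*(-2 + 3), 1)*82) - 39762 = (99 + 82/1) - 39762 = (99 + 1*82) - 39762 = (99 + 82) - 39762 = 181 - 39762 = -39581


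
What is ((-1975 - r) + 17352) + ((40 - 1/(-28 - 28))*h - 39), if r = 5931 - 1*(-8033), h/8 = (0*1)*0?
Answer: 1374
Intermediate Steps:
h = 0 (h = 8*((0*1)*0) = 8*(0*0) = 8*0 = 0)
r = 13964 (r = 5931 + 8033 = 13964)
((-1975 - r) + 17352) + ((40 - 1/(-28 - 28))*h - 39) = ((-1975 - 1*13964) + 17352) + ((40 - 1/(-28 - 28))*0 - 39) = ((-1975 - 13964) + 17352) + ((40 - 1/(-56))*0 - 39) = (-15939 + 17352) + ((40 - 1*(-1/56))*0 - 39) = 1413 + ((40 + 1/56)*0 - 39) = 1413 + ((2241/56)*0 - 39) = 1413 + (0 - 39) = 1413 - 39 = 1374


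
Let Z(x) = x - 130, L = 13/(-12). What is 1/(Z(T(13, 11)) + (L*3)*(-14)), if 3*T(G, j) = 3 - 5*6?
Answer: -2/187 ≈ -0.010695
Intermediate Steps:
L = -13/12 (L = 13*(-1/12) = -13/12 ≈ -1.0833)
T(G, j) = -9 (T(G, j) = (3 - 5*6)/3 = (3 - 30)/3 = (⅓)*(-27) = -9)
Z(x) = -130 + x
1/(Z(T(13, 11)) + (L*3)*(-14)) = 1/((-130 - 9) - 13/12*3*(-14)) = 1/(-139 - 13/4*(-14)) = 1/(-139 + 91/2) = 1/(-187/2) = -2/187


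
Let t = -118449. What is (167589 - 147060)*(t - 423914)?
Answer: -11134170027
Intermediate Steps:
(167589 - 147060)*(t - 423914) = (167589 - 147060)*(-118449 - 423914) = 20529*(-542363) = -11134170027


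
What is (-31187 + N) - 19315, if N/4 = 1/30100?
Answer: -380027549/7525 ≈ -50502.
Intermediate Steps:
N = 1/7525 (N = 4/30100 = 4*(1/30100) = 1/7525 ≈ 0.00013289)
(-31187 + N) - 19315 = (-31187 + 1/7525) - 19315 = -234682174/7525 - 19315 = -380027549/7525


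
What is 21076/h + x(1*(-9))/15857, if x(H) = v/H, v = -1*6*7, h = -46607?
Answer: -91086718/201558327 ≈ -0.45191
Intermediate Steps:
v = -42 (v = -6*7 = -42)
x(H) = -42/H
21076/h + x(1*(-9))/15857 = 21076/(-46607) - 42/(1*(-9))/15857 = 21076*(-1/46607) - 42/(-9)*(1/15857) = -1916/4237 - 42*(-⅑)*(1/15857) = -1916/4237 + (14/3)*(1/15857) = -1916/4237 + 14/47571 = -91086718/201558327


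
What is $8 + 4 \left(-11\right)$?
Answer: $-36$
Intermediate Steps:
$8 + 4 \left(-11\right) = 8 - 44 = -36$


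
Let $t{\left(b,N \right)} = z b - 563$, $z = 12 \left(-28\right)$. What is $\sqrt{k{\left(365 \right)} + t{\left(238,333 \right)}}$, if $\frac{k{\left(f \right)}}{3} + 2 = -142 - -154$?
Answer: $i \sqrt{80501} \approx 283.73 i$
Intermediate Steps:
$k{\left(f \right)} = 30$ ($k{\left(f \right)} = -6 + 3 \left(-142 - -154\right) = -6 + 3 \left(-142 + 154\right) = -6 + 3 \cdot 12 = -6 + 36 = 30$)
$z = -336$
$t{\left(b,N \right)} = -563 - 336 b$ ($t{\left(b,N \right)} = - 336 b - 563 = -563 - 336 b$)
$\sqrt{k{\left(365 \right)} + t{\left(238,333 \right)}} = \sqrt{30 - 80531} = \sqrt{-80501} = i \sqrt{80501}$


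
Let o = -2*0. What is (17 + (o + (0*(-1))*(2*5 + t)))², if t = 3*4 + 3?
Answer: 289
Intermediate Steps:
t = 15 (t = 12 + 3 = 15)
o = 0
(17 + (o + (0*(-1))*(2*5 + t)))² = (17 + (0 + (0*(-1))*(2*5 + 15)))² = (17 + (0 + 0*(10 + 15)))² = (17 + (0 + 0*25))² = (17 + (0 + 0))² = (17 + 0)² = 17² = 289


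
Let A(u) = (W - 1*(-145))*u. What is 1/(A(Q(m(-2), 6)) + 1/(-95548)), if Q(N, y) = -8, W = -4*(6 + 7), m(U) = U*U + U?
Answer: -95548/71087713 ≈ -0.0013441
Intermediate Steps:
m(U) = U + U² (m(U) = U² + U = U + U²)
W = -52 (W = -4*13 = -52)
A(u) = 93*u (A(u) = (-52 - 1*(-145))*u = (-52 + 145)*u = 93*u)
1/(A(Q(m(-2), 6)) + 1/(-95548)) = 1/(93*(-8) + 1/(-95548)) = 1/(-744 - 1/95548) = 1/(-71087713/95548) = -95548/71087713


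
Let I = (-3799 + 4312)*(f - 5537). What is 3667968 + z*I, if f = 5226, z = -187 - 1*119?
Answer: 52488126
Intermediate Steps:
z = -306 (z = -187 - 119 = -306)
I = -159543 (I = (-3799 + 4312)*(5226 - 5537) = 513*(-311) = -159543)
3667968 + z*I = 3667968 - 306*(-159543) = 3667968 + 48820158 = 52488126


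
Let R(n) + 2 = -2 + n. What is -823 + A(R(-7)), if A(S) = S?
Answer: -834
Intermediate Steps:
R(n) = -4 + n (R(n) = -2 + (-2 + n) = -4 + n)
-823 + A(R(-7)) = -823 + (-4 - 7) = -823 - 11 = -834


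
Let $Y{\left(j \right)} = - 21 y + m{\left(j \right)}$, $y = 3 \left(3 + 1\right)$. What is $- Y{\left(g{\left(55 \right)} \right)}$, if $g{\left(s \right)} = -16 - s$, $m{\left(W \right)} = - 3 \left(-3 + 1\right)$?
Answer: $246$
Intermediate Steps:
$m{\left(W \right)} = 6$ ($m{\left(W \right)} = \left(-3\right) \left(-2\right) = 6$)
$y = 12$ ($y = 3 \cdot 4 = 12$)
$Y{\left(j \right)} = -246$ ($Y{\left(j \right)} = \left(-21\right) 12 + 6 = -252 + 6 = -246$)
$- Y{\left(g{\left(55 \right)} \right)} = \left(-1\right) \left(-246\right) = 246$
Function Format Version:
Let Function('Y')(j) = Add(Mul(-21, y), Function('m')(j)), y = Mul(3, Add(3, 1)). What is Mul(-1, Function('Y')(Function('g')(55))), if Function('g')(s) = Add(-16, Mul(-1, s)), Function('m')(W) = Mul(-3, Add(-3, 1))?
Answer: 246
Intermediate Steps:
Function('m')(W) = 6 (Function('m')(W) = Mul(-3, -2) = 6)
y = 12 (y = Mul(3, 4) = 12)
Function('Y')(j) = -246 (Function('Y')(j) = Add(Mul(-21, 12), 6) = Add(-252, 6) = -246)
Mul(-1, Function('Y')(Function('g')(55))) = Mul(-1, -246) = 246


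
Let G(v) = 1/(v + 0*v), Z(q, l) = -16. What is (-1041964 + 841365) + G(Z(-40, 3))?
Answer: -3209585/16 ≈ -2.0060e+5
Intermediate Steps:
G(v) = 1/v (G(v) = 1/(v + 0) = 1/v)
(-1041964 + 841365) + G(Z(-40, 3)) = (-1041964 + 841365) + 1/(-16) = -200599 - 1/16 = -3209585/16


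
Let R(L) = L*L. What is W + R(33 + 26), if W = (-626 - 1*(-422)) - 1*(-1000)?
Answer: 4277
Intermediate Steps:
R(L) = L²
W = 796 (W = (-626 + 422) + 1000 = -204 + 1000 = 796)
W + R(33 + 26) = 796 + (33 + 26)² = 796 + 59² = 796 + 3481 = 4277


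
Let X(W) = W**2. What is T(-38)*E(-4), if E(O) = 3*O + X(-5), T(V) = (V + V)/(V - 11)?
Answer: 988/49 ≈ 20.163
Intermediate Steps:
T(V) = 2*V/(-11 + V) (T(V) = (2*V)/(-11 + V) = 2*V/(-11 + V))
E(O) = 25 + 3*O (E(O) = 3*O + (-5)**2 = 3*O + 25 = 25 + 3*O)
T(-38)*E(-4) = (2*(-38)/(-11 - 38))*(25 + 3*(-4)) = (2*(-38)/(-49))*(25 - 12) = (2*(-38)*(-1/49))*13 = (76/49)*13 = 988/49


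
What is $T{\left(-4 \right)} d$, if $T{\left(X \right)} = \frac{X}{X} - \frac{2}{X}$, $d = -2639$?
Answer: $- \frac{7917}{2} \approx -3958.5$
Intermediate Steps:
$T{\left(X \right)} = 1 - \frac{2}{X}$
$T{\left(-4 \right)} d = \frac{-2 - 4}{-4} \left(-2639\right) = \left(- \frac{1}{4}\right) \left(-6\right) \left(-2639\right) = \frac{3}{2} \left(-2639\right) = - \frac{7917}{2}$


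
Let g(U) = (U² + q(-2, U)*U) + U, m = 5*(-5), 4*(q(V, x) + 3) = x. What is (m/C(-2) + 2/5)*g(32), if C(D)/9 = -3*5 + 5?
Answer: 37088/45 ≈ 824.18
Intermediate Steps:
q(V, x) = -3 + x/4
m = -25
C(D) = -90 (C(D) = 9*(-3*5 + 5) = 9*(-15 + 5) = 9*(-10) = -90)
g(U) = U + U² + U*(-3 + U/4) (g(U) = (U² + (-3 + U/4)*U) + U = (U² + U*(-3 + U/4)) + U = U + U² + U*(-3 + U/4))
(m/C(-2) + 2/5)*g(32) = (-25/(-90) + 2/5)*((¼)*32*(-8 + 5*32)) = (-25*(-1/90) + 2*(⅕))*((¼)*32*(-8 + 160)) = (5/18 + ⅖)*((¼)*32*152) = (61/90)*1216 = 37088/45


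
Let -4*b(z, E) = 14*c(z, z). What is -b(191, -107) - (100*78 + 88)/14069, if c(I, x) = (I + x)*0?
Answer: -7888/14069 ≈ -0.56067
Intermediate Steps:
c(I, x) = 0
b(z, E) = 0 (b(z, E) = -7*0/2 = -¼*0 = 0)
-b(191, -107) - (100*78 + 88)/14069 = -1*0 - (100*78 + 88)/14069 = 0 - (7800 + 88)/14069 = 0 - 7888/14069 = -7888/14069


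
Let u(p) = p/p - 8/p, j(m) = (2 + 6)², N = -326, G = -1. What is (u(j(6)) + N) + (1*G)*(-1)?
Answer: -2593/8 ≈ -324.13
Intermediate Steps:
j(m) = 64 (j(m) = 8² = 64)
u(p) = 1 - 8/p
(u(j(6)) + N) + (1*G)*(-1) = ((-8 + 64)/64 - 326) + (1*(-1))*(-1) = ((1/64)*56 - 326) - 1*(-1) = (7/8 - 326) + 1 = -2601/8 + 1 = -2593/8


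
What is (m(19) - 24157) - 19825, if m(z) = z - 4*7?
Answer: -43991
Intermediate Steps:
m(z) = -28 + z (m(z) = z - 28 = -28 + z)
(m(19) - 24157) - 19825 = ((-28 + 19) - 24157) - 19825 = (-9 - 24157) - 19825 = -24166 - 19825 = -43991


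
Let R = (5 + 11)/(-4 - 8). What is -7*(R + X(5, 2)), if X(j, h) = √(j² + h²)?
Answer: 28/3 - 7*√29 ≈ -28.363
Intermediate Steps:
R = -4/3 (R = 16/(-12) = 16*(-1/12) = -4/3 ≈ -1.3333)
X(j, h) = √(h² + j²)
-7*(R + X(5, 2)) = -7*(-4/3 + √(2² + 5²)) = -7*(-4/3 + √(4 + 25)) = -7*(-4/3 + √29) = 28/3 - 7*√29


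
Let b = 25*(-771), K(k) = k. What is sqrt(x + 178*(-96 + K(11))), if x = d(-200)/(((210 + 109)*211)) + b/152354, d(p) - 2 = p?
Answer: I*sqrt(13149561549979960330102)/932254126 ≈ 123.0*I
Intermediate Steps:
d(p) = 2 + p
b = -19275
x = -120686097/932254126 (x = (2 - 200)/(((210 + 109)*211)) - 19275/152354 = -198/(319*211) - 19275*1/152354 = -198/67309 - 19275/152354 = -198*1/67309 - 19275/152354 = -18/6119 - 19275/152354 = -120686097/932254126 ≈ -0.12946)
sqrt(x + 178*(-96 + K(11))) = sqrt(-120686097/932254126 + 178*(-96 + 11)) = sqrt(-120686097/932254126 + 178*(-85)) = sqrt(-120686097/932254126 - 15130) = sqrt(-14105125612477/932254126) = I*sqrt(13149561549979960330102)/932254126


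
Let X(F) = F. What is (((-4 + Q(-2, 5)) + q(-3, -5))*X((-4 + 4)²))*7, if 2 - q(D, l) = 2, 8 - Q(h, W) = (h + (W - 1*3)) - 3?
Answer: 0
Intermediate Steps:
Q(h, W) = 14 - W - h (Q(h, W) = 8 - ((h + (W - 1*3)) - 3) = 8 - ((h + (W - 3)) - 3) = 8 - ((h + (-3 + W)) - 3) = 8 - ((-3 + W + h) - 3) = 8 - (-6 + W + h) = 8 + (6 - W - h) = 14 - W - h)
q(D, l) = 0 (q(D, l) = 2 - 1*2 = 2 - 2 = 0)
(((-4 + Q(-2, 5)) + q(-3, -5))*X((-4 + 4)²))*7 = (((-4 + (14 - 1*5 - 1*(-2))) + 0)*(-4 + 4)²)*7 = (((-4 + (14 - 5 + 2)) + 0)*0²)*7 = (((-4 + 11) + 0)*0)*7 = ((7 + 0)*0)*7 = (7*0)*7 = 0*7 = 0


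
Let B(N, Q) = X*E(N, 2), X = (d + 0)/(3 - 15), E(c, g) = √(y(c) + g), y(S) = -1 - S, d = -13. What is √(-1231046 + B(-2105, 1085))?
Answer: √(-4924184 + 39*√26)/2 ≈ 1109.5*I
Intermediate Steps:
E(c, g) = √(-1 + g - c) (E(c, g) = √((-1 - c) + g) = √(-1 + g - c))
X = 13/12 (X = (-13 + 0)/(3 - 15) = -13/(-12) = -13*(-1/12) = 13/12 ≈ 1.0833)
B(N, Q) = 13*√(1 - N)/12 (B(N, Q) = 13*√(-1 + 2 - N)/12 = 13*√(1 - N)/12)
√(-1231046 + B(-2105, 1085)) = √(-1231046 + 13*√(1 - 1*(-2105))/12) = √(-1231046 + 13*√(1 + 2105)/12) = √(-1231046 + 13*√2106/12) = √(-1231046 + 13*(9*√26)/12) = √(-1231046 + 39*√26/4)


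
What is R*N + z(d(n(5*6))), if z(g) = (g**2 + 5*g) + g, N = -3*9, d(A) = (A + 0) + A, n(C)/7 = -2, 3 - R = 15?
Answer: 940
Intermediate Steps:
R = -12 (R = 3 - 1*15 = 3 - 15 = -12)
n(C) = -14 (n(C) = 7*(-2) = -14)
d(A) = 2*A (d(A) = A + A = 2*A)
N = -27
z(g) = g**2 + 6*g
R*N + z(d(n(5*6))) = -12*(-27) + (2*(-14))*(6 + 2*(-14)) = 324 - 28*(6 - 28) = 324 - 28*(-22) = 324 + 616 = 940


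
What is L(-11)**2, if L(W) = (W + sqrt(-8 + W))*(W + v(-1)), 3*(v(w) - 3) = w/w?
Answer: 17986/3 - 11638*I*sqrt(19)/9 ≈ 5995.3 - 5636.5*I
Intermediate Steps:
v(w) = 10/3 (v(w) = 3 + (w/w)/3 = 3 + (1/3)*1 = 3 + 1/3 = 10/3)
L(W) = (10/3 + W)*(W + sqrt(-8 + W)) (L(W) = (W + sqrt(-8 + W))*(W + 10/3) = (W + sqrt(-8 + W))*(10/3 + W) = (10/3 + W)*(W + sqrt(-8 + W)))
L(-11)**2 = ((-11)**2 + (10/3)*(-11) + 10*sqrt(-8 - 11)/3 - 11*sqrt(-8 - 11))**2 = (121 - 110/3 + 10*sqrt(-19)/3 - 11*I*sqrt(19))**2 = (121 - 110/3 + 10*(I*sqrt(19))/3 - 11*I*sqrt(19))**2 = (121 - 110/3 + 10*I*sqrt(19)/3 - 11*I*sqrt(19))**2 = (253/3 - 23*I*sqrt(19)/3)**2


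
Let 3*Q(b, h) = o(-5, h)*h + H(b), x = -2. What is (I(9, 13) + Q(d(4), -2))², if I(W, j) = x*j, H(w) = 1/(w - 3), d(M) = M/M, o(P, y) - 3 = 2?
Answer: 3481/4 ≈ 870.25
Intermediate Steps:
o(P, y) = 5 (o(P, y) = 3 + 2 = 5)
d(M) = 1
H(w) = 1/(-3 + w)
I(W, j) = -2*j
Q(b, h) = 1/(3*(-3 + b)) + 5*h/3 (Q(b, h) = (5*h + 1/(-3 + b))/3 = (1/(-3 + b) + 5*h)/3 = 1/(3*(-3 + b)) + 5*h/3)
(I(9, 13) + Q(d(4), -2))² = (-2*13 + (1 + 5*(-2)*(-3 + 1))/(3*(-3 + 1)))² = (-26 + (⅓)*(1 + 5*(-2)*(-2))/(-2))² = (-26 + (⅓)*(-½)*(1 + 20))² = (-26 + (⅓)*(-½)*21)² = (-26 - 7/2)² = (-59/2)² = 3481/4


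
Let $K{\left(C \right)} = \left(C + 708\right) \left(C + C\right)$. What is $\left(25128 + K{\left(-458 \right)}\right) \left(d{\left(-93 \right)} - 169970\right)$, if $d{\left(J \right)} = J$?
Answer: $34671083936$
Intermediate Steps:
$K{\left(C \right)} = 2 C \left(708 + C\right)$ ($K{\left(C \right)} = \left(708 + C\right) 2 C = 2 C \left(708 + C\right)$)
$\left(25128 + K{\left(-458 \right)}\right) \left(d{\left(-93 \right)} - 169970\right) = \left(25128 + 2 \left(-458\right) \left(708 - 458\right)\right) \left(-93 - 169970\right) = \left(25128 + 2 \left(-458\right) 250\right) \left(-170063\right) = \left(25128 - 229000\right) \left(-170063\right) = \left(-203872\right) \left(-170063\right) = 34671083936$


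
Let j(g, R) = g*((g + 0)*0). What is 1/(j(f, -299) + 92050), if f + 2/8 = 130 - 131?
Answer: 1/92050 ≈ 1.0864e-5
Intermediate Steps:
f = -5/4 (f = -¼ + (130 - 131) = -¼ - 1 = -5/4 ≈ -1.2500)
j(g, R) = 0 (j(g, R) = g*(g*0) = g*0 = 0)
1/(j(f, -299) + 92050) = 1/(0 + 92050) = 1/92050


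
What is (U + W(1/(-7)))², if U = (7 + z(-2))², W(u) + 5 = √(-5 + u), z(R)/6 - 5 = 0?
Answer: 13023436/7 + 16368*I*√7/7 ≈ 1.8605e+6 + 6186.5*I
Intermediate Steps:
z(R) = 30 (z(R) = 30 + 6*0 = 30 + 0 = 30)
W(u) = -5 + √(-5 + u)
U = 1369 (U = (7 + 30)² = 37² = 1369)
(U + W(1/(-7)))² = (1369 + (-5 + √(-5 + 1/(-7))))² = (1369 + (-5 + √(-5 - ⅐)))² = (1369 + (-5 + √(-36/7)))² = (1369 + (-5 + 6*I*√7/7))² = (1364 + 6*I*√7/7)²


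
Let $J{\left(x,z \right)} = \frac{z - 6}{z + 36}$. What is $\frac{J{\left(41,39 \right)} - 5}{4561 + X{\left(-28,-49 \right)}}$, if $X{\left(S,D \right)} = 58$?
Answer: $- \frac{114}{115475} \approx -0.00098723$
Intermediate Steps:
$J{\left(x,z \right)} = \frac{-6 + z}{36 + z}$
$\frac{J{\left(41,39 \right)} - 5}{4561 + X{\left(-28,-49 \right)}} = \frac{\frac{-6 + 39}{36 + 39} - 5}{4561 + 58} = \frac{\frac{1}{75} \cdot 33 - 5}{4619} = \left(\frac{1}{75} \cdot 33 - 5\right) \frac{1}{4619} = \left(\frac{11}{25} - 5\right) \frac{1}{4619} = \left(- \frac{114}{25}\right) \frac{1}{4619} = - \frac{114}{115475}$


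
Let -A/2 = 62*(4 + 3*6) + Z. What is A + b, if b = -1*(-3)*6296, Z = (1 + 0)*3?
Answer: 16154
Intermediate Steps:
Z = 3 (Z = 1*3 = 3)
b = 18888 (b = 3*6296 = 18888)
A = -2734 (A = -2*(62*(4 + 3*6) + 3) = -2*(62*(4 + 18) + 3) = -2*(62*22 + 3) = -2*(1364 + 3) = -2*1367 = -2734)
A + b = -2734 + 18888 = 16154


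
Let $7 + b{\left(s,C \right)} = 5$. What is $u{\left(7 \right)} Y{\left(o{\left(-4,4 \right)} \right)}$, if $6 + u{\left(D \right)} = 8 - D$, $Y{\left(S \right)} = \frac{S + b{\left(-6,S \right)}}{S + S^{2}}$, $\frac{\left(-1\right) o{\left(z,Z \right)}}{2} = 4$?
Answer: $\frac{25}{28} \approx 0.89286$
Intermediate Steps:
$b{\left(s,C \right)} = -2$ ($b{\left(s,C \right)} = -7 + 5 = -2$)
$o{\left(z,Z \right)} = -8$ ($o{\left(z,Z \right)} = \left(-2\right) 4 = -8$)
$Y{\left(S \right)} = \frac{-2 + S}{S + S^{2}}$ ($Y{\left(S \right)} = \frac{S - 2}{S + S^{2}} = \frac{-2 + S}{S + S^{2}}$)
$u{\left(D \right)} = 2 - D$ ($u{\left(D \right)} = -6 - \left(-8 + D\right) = 2 - D$)
$u{\left(7 \right)} Y{\left(o{\left(-4,4 \right)} \right)} = \left(2 - 7\right) \frac{-2 - 8}{\left(-8\right) \left(1 - 8\right)} = \left(2 - 7\right) \left(\left(- \frac{1}{8}\right) \frac{1}{-7} \left(-10\right)\right) = - 5 \left(\left(- \frac{1}{8}\right) \left(- \frac{1}{7}\right) \left(-10\right)\right) = \left(-5\right) \left(- \frac{5}{28}\right) = \frac{25}{28}$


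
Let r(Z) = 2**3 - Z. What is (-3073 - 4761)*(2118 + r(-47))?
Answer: -17023282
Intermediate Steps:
r(Z) = 8 - Z
(-3073 - 4761)*(2118 + r(-47)) = (-3073 - 4761)*(2118 + (8 - 1*(-47))) = -7834*(2118 + (8 + 47)) = -7834*(2118 + 55) = -7834*2173 = -17023282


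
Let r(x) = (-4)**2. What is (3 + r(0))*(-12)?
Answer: -228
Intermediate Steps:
r(x) = 16
(3 + r(0))*(-12) = (3 + 16)*(-12) = 19*(-12) = -228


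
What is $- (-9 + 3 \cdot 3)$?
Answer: $0$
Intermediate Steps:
$- (-9 + 3 \cdot 3) = - (-9 + 9) = \left(-1\right) 0 = 0$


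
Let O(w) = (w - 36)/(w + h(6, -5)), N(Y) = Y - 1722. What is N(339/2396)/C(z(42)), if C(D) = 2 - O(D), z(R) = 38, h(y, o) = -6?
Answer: -532332/599 ≈ -888.70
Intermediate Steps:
N(Y) = -1722 + Y
O(w) = (-36 + w)/(-6 + w) (O(w) = (w - 36)/(w - 6) = (-36 + w)/(-6 + w))
C(D) = 2 - (-36 + D)/(-6 + D)
N(339/2396)/C(z(42)) = (-1722 + 339/2396)/(((24 + 38)/(-6 + 38))) = (-1722 + 339*(1/2396))/((62/32)) = (-1722 + 339/2396)/(((1/32)*62)) = -4125573/(2396*31/16) = -4125573/2396*16/31 = -532332/599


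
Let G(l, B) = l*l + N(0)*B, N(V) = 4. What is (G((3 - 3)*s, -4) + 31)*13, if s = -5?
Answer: 195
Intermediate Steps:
G(l, B) = l**2 + 4*B (G(l, B) = l*l + 4*B = l**2 + 4*B)
(G((3 - 3)*s, -4) + 31)*13 = ((((3 - 3)*(-5))**2 + 4*(-4)) + 31)*13 = (((0*(-5))**2 - 16) + 31)*13 = ((0**2 - 16) + 31)*13 = ((0 - 16) + 31)*13 = (-16 + 31)*13 = 15*13 = 195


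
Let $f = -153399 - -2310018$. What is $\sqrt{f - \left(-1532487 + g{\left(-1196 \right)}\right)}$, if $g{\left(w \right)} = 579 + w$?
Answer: $\sqrt{3689723} \approx 1920.9$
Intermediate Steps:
$f = 2156619$ ($f = -153399 + 2310018 = 2156619$)
$\sqrt{f - \left(-1532487 + g{\left(-1196 \right)}\right)} = \sqrt{2156619 - -1533104} = \sqrt{2156619 + \left(1532487 - -617\right)} = \sqrt{2156619 + \left(1532487 + 617\right)} = \sqrt{2156619 + 1533104} = \sqrt{3689723}$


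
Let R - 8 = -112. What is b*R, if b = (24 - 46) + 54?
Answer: -3328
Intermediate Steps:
R = -104 (R = 8 - 112 = -104)
b = 32 (b = -22 + 54 = 32)
b*R = 32*(-104) = -3328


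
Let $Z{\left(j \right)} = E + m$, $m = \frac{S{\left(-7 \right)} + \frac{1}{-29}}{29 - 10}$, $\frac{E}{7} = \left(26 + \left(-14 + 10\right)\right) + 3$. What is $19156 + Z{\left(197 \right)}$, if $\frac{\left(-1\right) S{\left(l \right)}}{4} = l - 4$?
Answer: $\frac{10652656}{551} \approx 19333.0$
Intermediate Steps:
$S{\left(l \right)} = 16 - 4 l$ ($S{\left(l \right)} = - 4 \left(l - 4\right) = - 4 \left(-4 + l\right) = 16 - 4 l$)
$E = 175$ ($E = 7 \left(\left(26 + \left(-14 + 10\right)\right) + 3\right) = 7 \left(\left(26 - 4\right) + 3\right) = 7 \left(22 + 3\right) = 7 \cdot 25 = 175$)
$m = \frac{1275}{551}$ ($m = \frac{\left(16 - -28\right) + \frac{1}{-29}}{29 - 10} = \frac{\left(16 + 28\right) - \frac{1}{29}}{19} = \left(44 - \frac{1}{29}\right) \frac{1}{19} = \frac{1275}{29} \cdot \frac{1}{19} = \frac{1275}{551} \approx 2.314$)
$Z{\left(j \right)} = \frac{97700}{551}$ ($Z{\left(j \right)} = 175 + \frac{1275}{551} = \frac{97700}{551}$)
$19156 + Z{\left(197 \right)} = 19156 + \frac{97700}{551} = \frac{10652656}{551}$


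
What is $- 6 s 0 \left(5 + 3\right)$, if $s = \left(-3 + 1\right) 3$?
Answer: $0$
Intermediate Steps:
$s = -6$ ($s = \left(-2\right) 3 = -6$)
$- 6 s 0 \left(5 + 3\right) = \left(-6\right) \left(-6\right) 0 \left(5 + 3\right) = 36 \cdot 0 \cdot 8 = 36 \cdot 0 = 0$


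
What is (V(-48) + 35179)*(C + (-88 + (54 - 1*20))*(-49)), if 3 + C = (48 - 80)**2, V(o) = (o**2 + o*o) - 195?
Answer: 145183864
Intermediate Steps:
V(o) = -195 + 2*o**2 (V(o) = (o**2 + o**2) - 195 = 2*o**2 - 195 = -195 + 2*o**2)
C = 1021 (C = -3 + (48 - 80)**2 = -3 + (-32)**2 = -3 + 1024 = 1021)
(V(-48) + 35179)*(C + (-88 + (54 - 1*20))*(-49)) = ((-195 + 2*(-48)**2) + 35179)*(1021 + (-88 + (54 - 1*20))*(-49)) = ((-195 + 2*2304) + 35179)*(1021 + (-88 + (54 - 20))*(-49)) = ((-195 + 4608) + 35179)*(1021 + (-88 + 34)*(-49)) = (4413 + 35179)*(1021 - 54*(-49)) = 39592*(1021 + 2646) = 39592*3667 = 145183864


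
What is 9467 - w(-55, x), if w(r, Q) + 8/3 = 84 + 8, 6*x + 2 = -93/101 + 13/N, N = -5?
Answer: 28133/3 ≈ 9377.7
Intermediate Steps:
N = -5 (N = -1*5 = -5)
x = -1394/1515 (x = -1/3 + (-93/101 + 13/(-5))/6 = -1/3 + (-93*1/101 + 13*(-1/5))/6 = -1/3 + (-93/101 - 13/5)/6 = -1/3 + (1/6)*(-1778/505) = -1/3 - 889/1515 = -1394/1515 ≈ -0.92013)
w(r, Q) = 268/3 (w(r, Q) = -8/3 + (84 + 8) = -8/3 + 92 = 268/3)
9467 - w(-55, x) = 9467 - 1*268/3 = 9467 - 268/3 = 28133/3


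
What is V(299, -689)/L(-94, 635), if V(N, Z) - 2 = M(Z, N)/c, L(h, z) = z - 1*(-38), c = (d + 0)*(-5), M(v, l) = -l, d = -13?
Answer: -13/3365 ≈ -0.0038633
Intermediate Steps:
c = 65 (c = (-13 + 0)*(-5) = -13*(-5) = 65)
L(h, z) = 38 + z (L(h, z) = z + 38 = 38 + z)
V(N, Z) = 2 - N/65
V(299, -689)/L(-94, 635) = (2 - 1/65*299)/(38 + 635) = (2 - 23/5)/673 = -13/5*1/673 = -13/3365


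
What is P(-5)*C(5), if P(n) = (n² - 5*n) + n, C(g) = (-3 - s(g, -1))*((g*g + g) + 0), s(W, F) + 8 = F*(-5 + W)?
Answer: 6750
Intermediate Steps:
s(W, F) = -8 + F*(-5 + W)
C(g) = g*(g + g²) (C(g) = (-3 - (-8 - 5*(-1) - g))*((g*g + g) + 0) = (-3 - (-8 + 5 - g))*((g² + g) + 0) = (-3 - (-3 - g))*((g + g²) + 0) = (-3 + (3 + g))*(g + g²) = g*(g + g²))
P(n) = n² - 4*n
P(-5)*C(5) = (-5*(-4 - 5))*(5²*(1 + 5)) = (-5*(-9))*(25*6) = 45*150 = 6750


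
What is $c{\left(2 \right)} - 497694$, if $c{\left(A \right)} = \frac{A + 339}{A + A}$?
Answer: $- \frac{1990435}{4} \approx -4.9761 \cdot 10^{5}$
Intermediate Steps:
$c{\left(A \right)} = \frac{339 + A}{2 A}$
$c{\left(2 \right)} - 497694 = \frac{339 + 2}{2 \cdot 2} - 497694 = \frac{1}{2} \cdot \frac{1}{2} \cdot 341 - 497694 = \frac{341}{4} - 497694 = - \frac{1990435}{4}$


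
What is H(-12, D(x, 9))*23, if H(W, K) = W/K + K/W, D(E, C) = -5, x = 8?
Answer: 3887/60 ≈ 64.783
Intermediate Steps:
H(W, K) = K/W + W/K
H(-12, D(x, 9))*23 = (-5/(-12) - 12/(-5))*23 = (-5*(-1/12) - 12*(-⅕))*23 = (5/12 + 12/5)*23 = (169/60)*23 = 3887/60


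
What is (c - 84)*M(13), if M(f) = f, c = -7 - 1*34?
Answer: -1625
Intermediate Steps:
c = -41 (c = -7 - 34 = -41)
(c - 84)*M(13) = (-41 - 84)*13 = -125*13 = -1625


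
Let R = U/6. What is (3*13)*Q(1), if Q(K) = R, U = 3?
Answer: 39/2 ≈ 19.500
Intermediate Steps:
R = ½ (R = 3/6 = (⅙)*3 = ½ ≈ 0.50000)
Q(K) = ½
(3*13)*Q(1) = (3*13)*(½) = 39*(½) = 39/2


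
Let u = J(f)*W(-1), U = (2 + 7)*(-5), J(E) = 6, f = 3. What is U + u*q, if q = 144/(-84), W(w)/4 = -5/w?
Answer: -1755/7 ≈ -250.71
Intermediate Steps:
W(w) = -20/w (W(w) = 4*(-5/w) = -20/w)
U = -45 (U = 9*(-5) = -45)
u = 120 (u = 6*(-20/(-1)) = 6*(-20*(-1)) = 6*20 = 120)
q = -12/7 (q = 144*(-1/84) = -12/7 ≈ -1.7143)
U + u*q = -45 + 120*(-12/7) = -45 - 1440/7 = -1755/7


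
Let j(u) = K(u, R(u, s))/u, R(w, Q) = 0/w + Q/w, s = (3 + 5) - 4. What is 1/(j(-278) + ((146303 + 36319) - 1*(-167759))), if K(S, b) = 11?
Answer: 278/97405907 ≈ 2.8540e-6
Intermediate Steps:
s = 4 (s = 8 - 4 = 4)
R(w, Q) = Q/w (R(w, Q) = 0 + Q/w = Q/w)
j(u) = 11/u
1/(j(-278) + ((146303 + 36319) - 1*(-167759))) = 1/(11/(-278) + ((146303 + 36319) - 1*(-167759))) = 1/(11*(-1/278) + (182622 + 167759)) = 1/(-11/278 + 350381) = 1/(97405907/278) = 278/97405907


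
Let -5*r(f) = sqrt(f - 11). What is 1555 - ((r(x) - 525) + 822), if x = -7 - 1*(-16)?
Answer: 1258 + I*sqrt(2)/5 ≈ 1258.0 + 0.28284*I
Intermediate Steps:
x = 9 (x = -7 + 16 = 9)
r(f) = -sqrt(-11 + f)/5 (r(f) = -sqrt(f - 11)/5 = -sqrt(-11 + f)/5)
1555 - ((r(x) - 525) + 822) = 1555 - ((-sqrt(-11 + 9)/5 - 525) + 822) = 1555 - ((-I*sqrt(2)/5 - 525) + 822) = 1555 - ((-525 - I*sqrt(2)/5) + 822) = 1555 - (297 - I*sqrt(2)/5) = 1555 + (-297 + I*sqrt(2)/5) = 1258 + I*sqrt(2)/5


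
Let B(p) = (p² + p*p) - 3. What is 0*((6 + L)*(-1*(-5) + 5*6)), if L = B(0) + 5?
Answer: 0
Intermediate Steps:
B(p) = -3 + 2*p² (B(p) = (p² + p²) - 3 = 2*p² - 3 = -3 + 2*p²)
L = 2 (L = (-3 + 2*0²) + 5 = (-3 + 2*0) + 5 = (-3 + 0) + 5 = -3 + 5 = 2)
0*((6 + L)*(-1*(-5) + 5*6)) = 0*((6 + 2)*(-1*(-5) + 5*6)) = 0*(8*(5 + 30)) = 0*(8*35) = 0*280 = 0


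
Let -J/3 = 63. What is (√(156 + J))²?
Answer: -33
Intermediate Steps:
J = -189 (J = -3*63 = -189)
(√(156 + J))² = (√(156 - 189))² = (√(-33))² = (I*√33)² = -33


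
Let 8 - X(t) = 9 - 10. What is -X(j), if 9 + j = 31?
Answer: -9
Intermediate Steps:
j = 22 (j = -9 + 31 = 22)
X(t) = 9 (X(t) = 8 - (9 - 10) = 8 - 1*(-1) = 8 + 1 = 9)
-X(j) = -1*9 = -9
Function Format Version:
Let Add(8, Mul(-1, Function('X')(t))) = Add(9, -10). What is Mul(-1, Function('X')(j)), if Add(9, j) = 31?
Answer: -9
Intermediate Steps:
j = 22 (j = Add(-9, 31) = 22)
Function('X')(t) = 9 (Function('X')(t) = Add(8, Mul(-1, Add(9, -10))) = Add(8, Mul(-1, -1)) = Add(8, 1) = 9)
Mul(-1, Function('X')(j)) = Mul(-1, 9) = -9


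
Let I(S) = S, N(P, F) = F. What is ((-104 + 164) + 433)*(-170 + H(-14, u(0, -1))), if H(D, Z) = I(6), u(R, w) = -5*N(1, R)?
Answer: -80852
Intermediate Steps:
u(R, w) = -5*R
H(D, Z) = 6
((-104 + 164) + 433)*(-170 + H(-14, u(0, -1))) = ((-104 + 164) + 433)*(-170 + 6) = (60 + 433)*(-164) = 493*(-164) = -80852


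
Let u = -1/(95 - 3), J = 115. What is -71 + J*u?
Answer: -289/4 ≈ -72.250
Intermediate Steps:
u = -1/92 ≈ -0.010870
-71 + J*u = -71 + 115*(-1/92) = -71 - 5/4 = -289/4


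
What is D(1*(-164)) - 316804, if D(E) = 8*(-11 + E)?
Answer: -318204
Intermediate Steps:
D(E) = -88 + 8*E
D(1*(-164)) - 316804 = (-88 + 8*(1*(-164))) - 316804 = (-88 + 8*(-164)) - 316804 = (-88 - 1312) - 316804 = -1400 - 316804 = -318204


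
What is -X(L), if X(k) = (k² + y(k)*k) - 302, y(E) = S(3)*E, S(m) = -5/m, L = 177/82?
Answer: 1025767/3362 ≈ 305.11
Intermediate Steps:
L = 177/82 (L = 177*(1/82) = 177/82 ≈ 2.1585)
y(E) = -5*E/3 (y(E) = (-5/3)*E = (-5*⅓)*E = -5*E/3)
X(k) = -302 - 2*k²/3 (X(k) = (k² + (-5*k/3)*k) - 302 = (k² - 5*k²/3) - 302 = -2*k²/3 - 302 = -302 - 2*k²/3)
-X(L) = -(-302 - 2*(177/82)²/3) = -(-302 - ⅔*31329/6724) = -(-302 - 10443/3362) = -1*(-1025767/3362) = 1025767/3362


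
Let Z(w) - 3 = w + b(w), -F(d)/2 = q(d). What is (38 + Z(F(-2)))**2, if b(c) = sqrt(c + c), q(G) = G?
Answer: 2033 + 180*sqrt(2) ≈ 2287.6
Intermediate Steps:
b(c) = sqrt(2)*sqrt(c) (b(c) = sqrt(2*c) = sqrt(2)*sqrt(c))
F(d) = -2*d
Z(w) = 3 + w + sqrt(2)*sqrt(w) (Z(w) = 3 + (w + sqrt(2)*sqrt(w)) = 3 + w + sqrt(2)*sqrt(w))
(38 + Z(F(-2)))**2 = (38 + (3 - 2*(-2) + sqrt(2)*sqrt(-2*(-2))))**2 = (38 + (3 + 4 + sqrt(2)*sqrt(4)))**2 = (38 + (3 + 4 + sqrt(2)*2))**2 = (38 + (3 + 4 + 2*sqrt(2)))**2 = (38 + (7 + 2*sqrt(2)))**2 = (45 + 2*sqrt(2))**2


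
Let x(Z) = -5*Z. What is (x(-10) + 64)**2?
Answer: 12996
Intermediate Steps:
(x(-10) + 64)**2 = (-5*(-10) + 64)**2 = (50 + 64)**2 = 114**2 = 12996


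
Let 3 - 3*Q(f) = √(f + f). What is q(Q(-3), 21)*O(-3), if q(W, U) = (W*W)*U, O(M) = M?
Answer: -21 + 42*I*√6 ≈ -21.0 + 102.88*I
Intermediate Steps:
Q(f) = 1 - √2*√f/3 (Q(f) = 1 - √(f + f)/3 = 1 - √2*√f/3)
q(W, U) = U*W² (q(W, U) = W²*U = U*W²)
q(Q(-3), 21)*O(-3) = (21*(1 - √2*√(-3)/3)²)*(-3) = (21*(1 - √2*I*√3/3)²)*(-3) = (21*(1 - I*√6/3)²)*(-3) = -63*(1 - I*√6/3)²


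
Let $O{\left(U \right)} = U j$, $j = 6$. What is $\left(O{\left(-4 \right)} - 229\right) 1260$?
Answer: $-318780$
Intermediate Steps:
$O{\left(U \right)} = 6 U$ ($O{\left(U \right)} = U 6 = 6 U$)
$\left(O{\left(-4 \right)} - 229\right) 1260 = \left(6 \left(-4\right) - 229\right) 1260 = \left(-24 - 229\right) 1260 = \left(-253\right) 1260 = -318780$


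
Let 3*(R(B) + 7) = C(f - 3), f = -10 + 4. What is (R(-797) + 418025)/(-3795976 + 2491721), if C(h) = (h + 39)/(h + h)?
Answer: -3762157/11738295 ≈ -0.32050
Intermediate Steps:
f = -6
C(h) = (39 + h)/(2*h) (C(h) = (39 + h)/((2*h)) = (39 + h)*(1/(2*h)) = (39 + h)/(2*h))
R(B) = -68/9 (R(B) = -7 + ((39 + (-6 - 3))/(2*(-6 - 3)))/3 = -7 + ((½)*(39 - 9)/(-9))/3 = -7 + ((½)*(-⅑)*30)/3 = -7 + (⅓)*(-5/3) = -7 - 5/9 = -68/9)
(R(-797) + 418025)/(-3795976 + 2491721) = (-68/9 + 418025)/(-3795976 + 2491721) = (3762157/9)/(-1304255) = (3762157/9)*(-1/1304255) = -3762157/11738295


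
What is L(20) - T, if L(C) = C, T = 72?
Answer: -52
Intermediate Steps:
L(20) - T = 20 - 1*72 = 20 - 72 = -52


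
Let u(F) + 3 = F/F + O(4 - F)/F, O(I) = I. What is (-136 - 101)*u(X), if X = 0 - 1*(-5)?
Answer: 2607/5 ≈ 521.40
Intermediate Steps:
X = 5 (X = 0 + 5 = 5)
u(F) = -2 + (4 - F)/F (u(F) = -3 + (F/F + (4 - F)/F) = -3 + (1 + (4 - F)/F) = -2 + (4 - F)/F)
(-136 - 101)*u(X) = (-136 - 101)*(-3 + 4/5) = -237*(-3 + 4*(⅕)) = -237*(-3 + ⅘) = -237*(-11/5) = 2607/5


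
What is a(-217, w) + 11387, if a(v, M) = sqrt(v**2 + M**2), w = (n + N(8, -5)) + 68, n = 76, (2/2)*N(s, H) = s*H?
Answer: 11387 + sqrt(57905) ≈ 11628.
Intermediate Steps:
N(s, H) = H*s (N(s, H) = s*H = H*s)
w = 104 (w = (76 - 5*8) + 68 = (76 - 40) + 68 = 36 + 68 = 104)
a(v, M) = sqrt(M**2 + v**2)
a(-217, w) + 11387 = sqrt(104**2 + (-217)**2) + 11387 = sqrt(10816 + 47089) + 11387 = sqrt(57905) + 11387 = 11387 + sqrt(57905)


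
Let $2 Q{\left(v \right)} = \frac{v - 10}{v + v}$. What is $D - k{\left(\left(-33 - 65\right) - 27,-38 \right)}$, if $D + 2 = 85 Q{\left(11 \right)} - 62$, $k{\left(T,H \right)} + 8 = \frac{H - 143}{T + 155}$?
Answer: $- \frac{31703}{660} \approx -48.035$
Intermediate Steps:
$k{\left(T,H \right)} = -8 + \frac{-143 + H}{155 + T}$ ($k{\left(T,H \right)} = -8 + \frac{H - 143}{T + 155} = -8 + \frac{-143 + H}{155 + T}$)
$Q{\left(v \right)} = \frac{-10 + v}{4 v}$ ($Q{\left(v \right)} = \frac{\left(v - 10\right) \frac{1}{v + v}}{2} = \frac{\left(-10 + v\right) \frac{1}{2 v}}{2} = \frac{\frac{1}{2} \frac{1}{v} \left(-10 + v\right)}{2} = \frac{-10 + v}{4 v}$)
$D = - \frac{2731}{44}$ ($D = -2 - \left(62 - 85 \frac{-10 + 11}{4 \cdot 11}\right) = -2 - \left(62 - 85 \cdot \frac{1}{4} \cdot \frac{1}{11} \cdot 1\right) = -2 + \left(85 \cdot \frac{1}{44} - 62\right) = -2 + \left(\frac{85}{44} - 62\right) = -2 - \frac{2643}{44} = - \frac{2731}{44} \approx -62.068$)
$D - k{\left(\left(-33 - 65\right) - 27,-38 \right)} = - \frac{2731}{44} - \frac{-1383 - 38 - 8 \left(\left(-33 - 65\right) - 27\right)}{155 - 125} = - \frac{2731}{44} - \frac{-1383 - 38 - 8 \left(-98 - 27\right)}{155 - 125} = - \frac{2731}{44} - \frac{-1383 - 38 - -1000}{155 - 125} = - \frac{2731}{44} - \frac{-1383 - 38 + 1000}{30} = - \frac{2731}{44} - \frac{1}{30} \left(-421\right) = - \frac{2731}{44} - - \frac{421}{30} = - \frac{2731}{44} + \frac{421}{30} = - \frac{31703}{660}$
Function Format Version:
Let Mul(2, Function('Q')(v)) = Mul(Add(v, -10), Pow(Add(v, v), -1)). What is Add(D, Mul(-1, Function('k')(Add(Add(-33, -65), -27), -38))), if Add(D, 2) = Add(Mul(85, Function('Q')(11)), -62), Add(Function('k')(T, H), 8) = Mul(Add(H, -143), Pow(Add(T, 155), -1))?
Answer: Rational(-31703, 660) ≈ -48.035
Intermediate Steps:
Function('k')(T, H) = Add(-8, Mul(Pow(Add(155, T), -1), Add(-143, H))) (Function('k')(T, H) = Add(-8, Mul(Add(H, -143), Pow(Add(T, 155), -1))) = Add(-8, Mul(Add(-143, H), Pow(Add(155, T), -1))) = Add(-8, Mul(Pow(Add(155, T), -1), Add(-143, H))))
Function('Q')(v) = Mul(Rational(1, 4), Pow(v, -1), Add(-10, v)) (Function('Q')(v) = Mul(Rational(1, 2), Mul(Add(v, -10), Pow(Add(v, v), -1))) = Mul(Rational(1, 2), Mul(Add(-10, v), Pow(Mul(2, v), -1))) = Mul(Rational(1, 2), Mul(Add(-10, v), Mul(Rational(1, 2), Pow(v, -1)))) = Mul(Rational(1, 2), Mul(Rational(1, 2), Pow(v, -1), Add(-10, v))) = Mul(Rational(1, 4), Pow(v, -1), Add(-10, v)))
D = Rational(-2731, 44) (D = Add(-2, Add(Mul(85, Mul(Rational(1, 4), Pow(11, -1), Add(-10, 11))), -62)) = Add(-2, Add(Mul(85, Mul(Rational(1, 4), Rational(1, 11), 1)), -62)) = Add(-2, Add(Mul(85, Rational(1, 44)), -62)) = Add(-2, Add(Rational(85, 44), -62)) = Add(-2, Rational(-2643, 44)) = Rational(-2731, 44) ≈ -62.068)
Add(D, Mul(-1, Function('k')(Add(Add(-33, -65), -27), -38))) = Add(Rational(-2731, 44), Mul(-1, Mul(Pow(Add(155, Add(Add(-33, -65), -27)), -1), Add(-1383, -38, Mul(-8, Add(Add(-33, -65), -27)))))) = Add(Rational(-2731, 44), Mul(-1, Mul(Pow(Add(155, Add(-98, -27)), -1), Add(-1383, -38, Mul(-8, Add(-98, -27)))))) = Add(Rational(-2731, 44), Mul(-1, Mul(Pow(Add(155, -125), -1), Add(-1383, -38, Mul(-8, -125))))) = Add(Rational(-2731, 44), Mul(-1, Mul(Pow(30, -1), Add(-1383, -38, 1000)))) = Add(Rational(-2731, 44), Mul(-1, Mul(Rational(1, 30), -421))) = Add(Rational(-2731, 44), Mul(-1, Rational(-421, 30))) = Add(Rational(-2731, 44), Rational(421, 30)) = Rational(-31703, 660)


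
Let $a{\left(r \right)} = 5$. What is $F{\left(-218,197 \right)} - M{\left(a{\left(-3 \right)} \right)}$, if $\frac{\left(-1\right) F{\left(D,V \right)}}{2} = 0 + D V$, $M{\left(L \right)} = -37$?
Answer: $85929$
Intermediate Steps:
$F{\left(D,V \right)} = - 2 D V$ ($F{\left(D,V \right)} = - 2 \left(0 + D V\right) = - 2 D V$)
$F{\left(-218,197 \right)} - M{\left(a{\left(-3 \right)} \right)} = \left(-2\right) \left(-218\right) 197 - -37 = 85892 + 37 = 85929$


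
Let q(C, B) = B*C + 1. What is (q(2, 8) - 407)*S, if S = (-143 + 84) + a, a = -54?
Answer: 44070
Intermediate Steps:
q(C, B) = 1 + B*C
S = -113 (S = (-143 + 84) - 54 = -59 - 54 = -113)
(q(2, 8) - 407)*S = ((1 + 8*2) - 407)*(-113) = ((1 + 16) - 407)*(-113) = (17 - 407)*(-113) = -390*(-113) = 44070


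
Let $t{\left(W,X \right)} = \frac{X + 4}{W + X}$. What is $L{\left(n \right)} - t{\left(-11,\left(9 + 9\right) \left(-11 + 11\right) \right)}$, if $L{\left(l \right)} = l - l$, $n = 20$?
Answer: $\frac{4}{11} \approx 0.36364$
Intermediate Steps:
$L{\left(l \right)} = 0$
$t{\left(W,X \right)} = \frac{4 + X}{W + X}$
$L{\left(n \right)} - t{\left(-11,\left(9 + 9\right) \left(-11 + 11\right) \right)} = 0 - \frac{4 + \left(9 + 9\right) \left(-11 + 11\right)}{-11 + \left(9 + 9\right) \left(-11 + 11\right)} = 0 - \frac{4 + 18 \cdot 0}{-11 + 18 \cdot 0} = 0 - \frac{4 + 0}{-11 + 0} = 0 - \frac{1}{-11} \cdot 4 = 0 - \left(- \frac{1}{11}\right) 4 = 0 - - \frac{4}{11} = 0 + \frac{4}{11} = \frac{4}{11}$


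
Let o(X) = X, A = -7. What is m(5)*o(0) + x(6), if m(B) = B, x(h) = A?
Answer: -7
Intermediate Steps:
x(h) = -7
m(5)*o(0) + x(6) = 5*0 - 7 = 0 - 7 = -7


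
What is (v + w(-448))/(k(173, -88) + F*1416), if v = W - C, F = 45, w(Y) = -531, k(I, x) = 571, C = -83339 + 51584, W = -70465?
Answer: -39241/64291 ≈ -0.61036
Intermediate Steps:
C = -31755
v = -38710 (v = -70465 - 1*(-31755) = -70465 + 31755 = -38710)
(v + w(-448))/(k(173, -88) + F*1416) = (-38710 - 531)/(571 + 45*1416) = -39241/(571 + 63720) = -39241/64291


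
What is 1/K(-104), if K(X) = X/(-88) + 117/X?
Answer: 88/5 ≈ 17.600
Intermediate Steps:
K(X) = 117/X - X/88 (K(X) = X*(-1/88) + 117/X = -X/88 + 117/X = 117/X - X/88)
1/K(-104) = 1/(117/(-104) - 1/88*(-104)) = 1/(117*(-1/104) + 13/11) = 1/(-9/8 + 13/11) = 1/(5/88) = 88/5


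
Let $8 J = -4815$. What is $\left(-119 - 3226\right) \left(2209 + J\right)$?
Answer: $- \frac{43006665}{8} \approx -5.3758 \cdot 10^{6}$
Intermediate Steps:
$J = - \frac{4815}{8}$ ($J = \frac{1}{8} \left(-4815\right) = - \frac{4815}{8} \approx -601.88$)
$\left(-119 - 3226\right) \left(2209 + J\right) = \left(-119 - 3226\right) \left(2209 - \frac{4815}{8}\right) = \left(-3345\right) \frac{12857}{8} = - \frac{43006665}{8}$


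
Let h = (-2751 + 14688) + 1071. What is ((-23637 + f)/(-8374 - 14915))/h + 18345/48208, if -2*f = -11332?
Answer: 86849396947/228192049764 ≈ 0.38060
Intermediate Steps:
f = 5666 (f = -½*(-11332) = 5666)
h = 13008 (h = 11937 + 1071 = 13008)
((-23637 + f)/(-8374 - 14915))/h + 18345/48208 = ((-23637 + 5666)/(-8374 - 14915))/13008 + 18345/48208 = -17971/(-23289)*(1/13008) + 18345*(1/48208) = -17971*(-1/23289)*(1/13008) + 18345/48208 = (17971/23289)*(1/13008) + 18345/48208 = 17971/302943312 + 18345/48208 = 86849396947/228192049764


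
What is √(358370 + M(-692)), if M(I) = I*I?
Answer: 3*√93026 ≈ 915.00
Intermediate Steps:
M(I) = I²
√(358370 + M(-692)) = √(358370 + (-692)²) = √(358370 + 478864) = √837234 = 3*√93026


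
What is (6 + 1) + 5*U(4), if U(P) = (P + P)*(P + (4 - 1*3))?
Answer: 207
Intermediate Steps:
U(P) = 2*P*(1 + P) (U(P) = (2*P)*(P + (4 - 3)) = (2*P)*(P + 1) = (2*P)*(1 + P) = 2*P*(1 + P))
(6 + 1) + 5*U(4) = (6 + 1) + 5*(2*4*(1 + 4)) = 7 + 5*(2*4*5) = 7 + 5*40 = 7 + 200 = 207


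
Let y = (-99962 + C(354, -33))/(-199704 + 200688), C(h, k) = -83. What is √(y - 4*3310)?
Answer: I*√3229538430/492 ≈ 115.51*I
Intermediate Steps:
y = -100045/984 (y = (-99962 - 83)/(-199704 + 200688) = -100045/984 ≈ -101.67)
√(y - 4*3310) = √(-100045/984 - 4*3310) = √(-100045/984 - 13240) = √(-13128205/984) = I*√3229538430/492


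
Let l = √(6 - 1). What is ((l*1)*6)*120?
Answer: 720*√5 ≈ 1610.0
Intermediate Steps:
l = √5 ≈ 2.2361
((l*1)*6)*120 = ((√5*1)*6)*120 = (√5*6)*120 = (6*√5)*120 = 720*√5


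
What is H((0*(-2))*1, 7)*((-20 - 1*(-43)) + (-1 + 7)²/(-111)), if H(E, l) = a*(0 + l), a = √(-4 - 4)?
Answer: 11746*I*√2/37 ≈ 448.96*I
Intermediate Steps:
a = 2*I*√2 (a = √(-8) = 2*I*√2 ≈ 2.8284*I)
H(E, l) = 2*I*l*√2 (H(E, l) = (2*I*√2)*(0 + l) = (2*I*√2)*l = 2*I*l*√2)
H((0*(-2))*1, 7)*((-20 - 1*(-43)) + (-1 + 7)²/(-111)) = (2*I*7*√2)*((-20 - 1*(-43)) + (-1 + 7)²/(-111)) = (14*I*√2)*((-20 + 43) + 6²*(-1/111)) = (14*I*√2)*(23 + 36*(-1/111)) = (14*I*√2)*(23 - 12/37) = (14*I*√2)*(839/37) = 11746*I*√2/37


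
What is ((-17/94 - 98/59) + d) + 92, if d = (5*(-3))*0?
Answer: 500017/5546 ≈ 90.158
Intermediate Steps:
d = 0 (d = -15*0 = 0)
((-17/94 - 98/59) + d) + 92 = ((-17/94 - 98/59) + 0) + 92 = (-10215/5546 + 0) + 92 = -10215/5546 + 92 = 500017/5546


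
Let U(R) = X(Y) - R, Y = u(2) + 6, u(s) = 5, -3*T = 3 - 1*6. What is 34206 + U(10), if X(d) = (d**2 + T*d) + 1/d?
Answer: 377609/11 ≈ 34328.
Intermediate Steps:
T = 1 (T = -(3 - 1*6)/3 = -(3 - 6)/3 = -1/3*(-3) = 1)
Y = 11 (Y = 5 + 6 = 11)
X(d) = d + 1/d + d**2 (X(d) = (d**2 + 1*d) + 1/d = (d**2 + d) + 1/d = (d + d**2) + 1/d = d + 1/d + d**2)
U(R) = 1453/11 - R (U(R) = (11 + 1/11 + 11**2) - R = (11 + 1/11 + 121) - R = 1453/11 - R)
34206 + U(10) = 34206 + (1453/11 - 1*10) = 34206 + (1453/11 - 10) = 34206 + 1343/11 = 377609/11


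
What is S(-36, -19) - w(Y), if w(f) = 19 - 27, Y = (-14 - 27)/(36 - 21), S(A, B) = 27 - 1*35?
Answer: 0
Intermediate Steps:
S(A, B) = -8 (S(A, B) = 27 - 35 = -8)
Y = -41/15 ≈ -2.7333
w(f) = -8
S(-36, -19) - w(Y) = -8 - 1*(-8) = -8 + 8 = 0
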